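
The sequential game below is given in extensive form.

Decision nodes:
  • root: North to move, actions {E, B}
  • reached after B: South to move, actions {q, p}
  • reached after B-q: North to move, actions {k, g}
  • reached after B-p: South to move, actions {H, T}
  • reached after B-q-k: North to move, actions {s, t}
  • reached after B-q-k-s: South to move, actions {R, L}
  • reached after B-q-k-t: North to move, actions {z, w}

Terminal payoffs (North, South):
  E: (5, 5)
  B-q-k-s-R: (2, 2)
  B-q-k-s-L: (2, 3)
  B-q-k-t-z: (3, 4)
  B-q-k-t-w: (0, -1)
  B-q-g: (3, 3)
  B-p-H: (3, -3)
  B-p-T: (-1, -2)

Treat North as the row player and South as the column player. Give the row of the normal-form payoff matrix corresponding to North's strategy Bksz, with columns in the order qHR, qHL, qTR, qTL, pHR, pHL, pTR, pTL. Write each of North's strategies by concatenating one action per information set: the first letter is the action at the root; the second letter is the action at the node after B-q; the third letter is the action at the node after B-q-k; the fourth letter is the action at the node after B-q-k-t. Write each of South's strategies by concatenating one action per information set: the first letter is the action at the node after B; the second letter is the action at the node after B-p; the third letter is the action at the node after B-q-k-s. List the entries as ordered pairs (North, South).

vs qHR: North plays B → South plays q at [B] → North plays k at [B-q] → North plays s at [B-q-k] → South plays R at [B-q-k-s] → (2, 2)
vs qHL: North plays B → South plays q at [B] → North plays k at [B-q] → North plays s at [B-q-k] → South plays L at [B-q-k-s] → (2, 3)
vs qTR: North plays B → South plays q at [B] → North plays k at [B-q] → North plays s at [B-q-k] → South plays R at [B-q-k-s] → (2, 2)
vs qTL: North plays B → South plays q at [B] → North plays k at [B-q] → North plays s at [B-q-k] → South plays L at [B-q-k-s] → (2, 3)
vs pHR: North plays B → South plays p at [B] → South plays H at [B-p] → (3, -3)
vs pHL: North plays B → South plays p at [B] → South plays H at [B-p] → (3, -3)
vs pTR: North plays B → South plays p at [B] → South plays T at [B-p] → (-1, -2)
vs pTL: North plays B → South plays p at [B] → South plays T at [B-p] → (-1, -2)

(2,2) (2,3) (2,2) (2,3) (3,-3) (3,-3) (-1,-2) (-1,-2)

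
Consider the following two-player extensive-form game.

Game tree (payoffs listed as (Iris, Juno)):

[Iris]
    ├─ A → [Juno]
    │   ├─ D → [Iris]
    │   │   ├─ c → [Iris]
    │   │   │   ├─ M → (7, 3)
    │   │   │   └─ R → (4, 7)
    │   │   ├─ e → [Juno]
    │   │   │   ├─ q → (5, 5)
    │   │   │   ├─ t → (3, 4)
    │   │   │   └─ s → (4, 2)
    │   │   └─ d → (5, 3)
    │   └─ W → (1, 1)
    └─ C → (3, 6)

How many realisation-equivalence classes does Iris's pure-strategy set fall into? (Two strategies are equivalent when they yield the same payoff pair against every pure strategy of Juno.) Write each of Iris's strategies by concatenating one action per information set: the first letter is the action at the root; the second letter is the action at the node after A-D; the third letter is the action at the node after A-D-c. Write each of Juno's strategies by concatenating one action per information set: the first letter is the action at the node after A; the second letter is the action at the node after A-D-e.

5

Iris has 12 pure strategies: AcM, AcR, AeM, AeR, AdM, AdR, CcM, CcR, CeM, CeR, CdM, CdR. Columns: Dq, Dt, Ds, Wq, Wt, Ws.
{AcM} → row (7,3) (7,3) (7,3) (1,1) (1,1) (1,1)
{AcR} → row (4,7) (4,7) (4,7) (1,1) (1,1) (1,1)
{AeM, AeR} → row (5,5) (3,4) (4,2) (1,1) (1,1) (1,1)
{AdM, AdR} → row (5,3) (5,3) (5,3) (1,1) (1,1) (1,1)
{CcM, CcR, CeM, CeR, CdM, CdR} → row (3,6) (3,6) (3,6) (3,6) (3,6) (3,6)
That's 5 distinct rows out of 12 strategies.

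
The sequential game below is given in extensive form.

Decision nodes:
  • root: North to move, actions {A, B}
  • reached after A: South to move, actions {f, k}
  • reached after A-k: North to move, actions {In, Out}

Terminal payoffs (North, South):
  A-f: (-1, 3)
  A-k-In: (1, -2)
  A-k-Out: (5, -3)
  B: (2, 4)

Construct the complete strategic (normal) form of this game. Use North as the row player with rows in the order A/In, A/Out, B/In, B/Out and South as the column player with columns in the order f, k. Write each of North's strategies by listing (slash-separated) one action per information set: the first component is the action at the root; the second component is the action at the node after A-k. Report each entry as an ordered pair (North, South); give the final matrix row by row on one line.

A/In: (-1,3) (1,-2) | A/Out: (-1,3) (5,-3) | B/In: (2,4) (2,4) | B/Out: (2,4) (2,4)

             f        k
 A/In   (-1,3)   (1,-2)
A/Out   (-1,3)   (5,-3)
 B/In    (2,4)    (2,4)
B/Out    (2,4)    (2,4)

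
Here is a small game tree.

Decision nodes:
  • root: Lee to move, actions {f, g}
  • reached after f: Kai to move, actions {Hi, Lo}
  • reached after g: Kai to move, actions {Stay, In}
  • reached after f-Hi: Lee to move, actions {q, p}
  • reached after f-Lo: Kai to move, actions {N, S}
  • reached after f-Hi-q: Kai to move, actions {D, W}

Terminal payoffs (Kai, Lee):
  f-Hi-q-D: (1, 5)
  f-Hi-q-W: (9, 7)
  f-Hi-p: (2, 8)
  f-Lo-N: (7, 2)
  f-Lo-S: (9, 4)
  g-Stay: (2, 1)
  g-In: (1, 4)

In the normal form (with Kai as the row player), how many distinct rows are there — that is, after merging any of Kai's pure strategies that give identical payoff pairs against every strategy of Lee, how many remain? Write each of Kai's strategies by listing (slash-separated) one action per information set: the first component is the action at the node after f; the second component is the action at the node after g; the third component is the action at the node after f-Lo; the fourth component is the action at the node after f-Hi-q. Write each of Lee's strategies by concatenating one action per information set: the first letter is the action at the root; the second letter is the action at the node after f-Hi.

8

Kai has 16 pure strategies: Hi/Stay/N/D, Hi/Stay/N/W, Hi/Stay/S/D, Hi/Stay/S/W, Hi/In/N/D, Hi/In/N/W, Hi/In/S/D, Hi/In/S/W, Lo/Stay/N/D, Lo/Stay/N/W, Lo/Stay/S/D, Lo/Stay/S/W, Lo/In/N/D, Lo/In/N/W, Lo/In/S/D, Lo/In/S/W. Columns: fq, fp, gq, gp.
{Hi/Stay/N/D, Hi/Stay/S/D} → row (1,5) (2,8) (2,1) (2,1)
{Hi/Stay/N/W, Hi/Stay/S/W} → row (9,7) (2,8) (2,1) (2,1)
{Hi/In/N/D, Hi/In/S/D} → row (1,5) (2,8) (1,4) (1,4)
{Hi/In/N/W, Hi/In/S/W} → row (9,7) (2,8) (1,4) (1,4)
{Lo/Stay/N/D, Lo/Stay/N/W} → row (7,2) (7,2) (2,1) (2,1)
{Lo/Stay/S/D, Lo/Stay/S/W} → row (9,4) (9,4) (2,1) (2,1)
{Lo/In/N/D, Lo/In/N/W} → row (7,2) (7,2) (1,4) (1,4)
{Lo/In/S/D, Lo/In/S/W} → row (9,4) (9,4) (1,4) (1,4)
That's 8 distinct rows out of 16 strategies.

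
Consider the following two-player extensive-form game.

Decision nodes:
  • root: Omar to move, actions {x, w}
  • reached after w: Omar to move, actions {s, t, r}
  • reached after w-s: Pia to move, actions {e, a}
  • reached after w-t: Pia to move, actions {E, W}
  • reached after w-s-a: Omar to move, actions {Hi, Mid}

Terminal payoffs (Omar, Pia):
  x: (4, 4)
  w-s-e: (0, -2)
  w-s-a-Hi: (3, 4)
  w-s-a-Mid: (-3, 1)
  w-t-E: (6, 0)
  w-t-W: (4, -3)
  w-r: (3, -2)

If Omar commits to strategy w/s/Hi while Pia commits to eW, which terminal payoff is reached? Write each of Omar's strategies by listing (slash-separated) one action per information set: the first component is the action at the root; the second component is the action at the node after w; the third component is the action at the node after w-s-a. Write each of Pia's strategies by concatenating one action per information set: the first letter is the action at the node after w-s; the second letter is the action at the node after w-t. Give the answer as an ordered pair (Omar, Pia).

Trace the play path from the root:
  Omar plays w
  Omar plays s at [w]
  Pia plays e at [w-s]
→ terminal payoff (0, -2).
(Omar's choice at the node after w-s-a is never reached on this path, so it doesn't affect the outcome.)

(0, -2)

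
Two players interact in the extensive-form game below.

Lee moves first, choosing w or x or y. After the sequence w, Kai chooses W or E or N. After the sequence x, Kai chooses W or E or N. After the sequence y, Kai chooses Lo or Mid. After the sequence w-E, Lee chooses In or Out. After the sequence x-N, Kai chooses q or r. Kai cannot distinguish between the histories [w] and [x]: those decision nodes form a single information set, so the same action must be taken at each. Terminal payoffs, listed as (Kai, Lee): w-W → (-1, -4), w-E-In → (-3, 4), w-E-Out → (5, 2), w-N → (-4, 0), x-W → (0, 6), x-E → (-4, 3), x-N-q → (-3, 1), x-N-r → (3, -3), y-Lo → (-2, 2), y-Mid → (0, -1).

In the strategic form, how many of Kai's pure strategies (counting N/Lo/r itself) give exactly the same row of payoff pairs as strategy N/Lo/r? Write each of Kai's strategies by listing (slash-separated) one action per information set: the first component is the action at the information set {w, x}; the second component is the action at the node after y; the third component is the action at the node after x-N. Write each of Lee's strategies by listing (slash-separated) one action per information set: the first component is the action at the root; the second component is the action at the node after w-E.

1

Row for N/Lo/r (columns w/In, w/Out, x/In, x/Out, y/In, y/Out): (-4,0) (-4,0) (3,-3) (3,-3) (-2,2) (-2,2).
Every one of Kai's information sets is on the play path for some reply by Lee when Kai follows N/Lo/r.
Changing the action at any of them therefore changes at least one column, so only N/Lo/r itself gives this row.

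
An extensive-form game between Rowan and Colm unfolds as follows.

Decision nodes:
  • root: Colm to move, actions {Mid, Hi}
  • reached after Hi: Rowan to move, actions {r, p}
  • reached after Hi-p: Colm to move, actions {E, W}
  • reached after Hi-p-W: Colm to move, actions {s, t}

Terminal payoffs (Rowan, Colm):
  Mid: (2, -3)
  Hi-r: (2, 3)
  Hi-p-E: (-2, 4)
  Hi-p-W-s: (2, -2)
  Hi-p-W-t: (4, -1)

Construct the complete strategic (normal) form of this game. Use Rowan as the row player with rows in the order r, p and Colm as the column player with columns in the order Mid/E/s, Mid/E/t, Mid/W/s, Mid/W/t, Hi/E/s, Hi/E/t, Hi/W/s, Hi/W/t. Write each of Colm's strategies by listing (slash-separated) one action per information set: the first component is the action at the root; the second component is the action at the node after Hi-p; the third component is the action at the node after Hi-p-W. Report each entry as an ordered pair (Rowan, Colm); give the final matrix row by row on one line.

r: (2,-3) (2,-3) (2,-3) (2,-3) (2,3) (2,3) (2,3) (2,3) | p: (2,-3) (2,-3) (2,-3) (2,-3) (-2,4) (-2,4) (2,-2) (4,-1)

      Mid/E/s  Mid/E/t  Mid/W/s  Mid/W/t   Hi/E/s   Hi/E/t   Hi/W/s   Hi/W/t
   r   (2,-3)   (2,-3)   (2,-3)   (2,-3)    (2,3)    (2,3)    (2,3)    (2,3)
   p   (2,-3)   (2,-3)   (2,-3)   (2,-3)   (-2,4)   (-2,4)   (2,-2)   (4,-1)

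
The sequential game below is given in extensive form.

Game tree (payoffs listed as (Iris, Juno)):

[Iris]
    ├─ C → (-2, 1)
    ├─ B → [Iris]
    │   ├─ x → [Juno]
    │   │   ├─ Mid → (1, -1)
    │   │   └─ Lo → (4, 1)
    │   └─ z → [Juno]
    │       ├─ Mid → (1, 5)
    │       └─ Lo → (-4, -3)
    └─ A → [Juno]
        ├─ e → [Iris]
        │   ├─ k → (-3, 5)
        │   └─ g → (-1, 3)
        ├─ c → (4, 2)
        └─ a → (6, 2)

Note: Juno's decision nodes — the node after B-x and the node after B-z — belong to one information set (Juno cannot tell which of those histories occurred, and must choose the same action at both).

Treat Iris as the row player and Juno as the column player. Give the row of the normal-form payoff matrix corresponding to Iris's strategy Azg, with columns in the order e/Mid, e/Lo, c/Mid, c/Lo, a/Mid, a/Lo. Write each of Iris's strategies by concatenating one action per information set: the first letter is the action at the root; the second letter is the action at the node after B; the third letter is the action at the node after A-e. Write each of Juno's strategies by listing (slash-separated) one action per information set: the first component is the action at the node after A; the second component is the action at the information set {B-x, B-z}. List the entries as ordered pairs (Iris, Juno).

vs e/Mid: Iris plays A → Juno plays e at [A] → Iris plays g at [A-e] → (-1, 3)
vs e/Lo: Iris plays A → Juno plays e at [A] → Iris plays g at [A-e] → (-1, 3)
vs c/Mid: Iris plays A → Juno plays c at [A] → (4, 2)
vs c/Lo: Iris plays A → Juno plays c at [A] → (4, 2)
vs a/Mid: Iris plays A → Juno plays a at [A] → (6, 2)
vs a/Lo: Iris plays A → Juno plays a at [A] → (6, 2)

(-1,3) (-1,3) (4,2) (4,2) (6,2) (6,2)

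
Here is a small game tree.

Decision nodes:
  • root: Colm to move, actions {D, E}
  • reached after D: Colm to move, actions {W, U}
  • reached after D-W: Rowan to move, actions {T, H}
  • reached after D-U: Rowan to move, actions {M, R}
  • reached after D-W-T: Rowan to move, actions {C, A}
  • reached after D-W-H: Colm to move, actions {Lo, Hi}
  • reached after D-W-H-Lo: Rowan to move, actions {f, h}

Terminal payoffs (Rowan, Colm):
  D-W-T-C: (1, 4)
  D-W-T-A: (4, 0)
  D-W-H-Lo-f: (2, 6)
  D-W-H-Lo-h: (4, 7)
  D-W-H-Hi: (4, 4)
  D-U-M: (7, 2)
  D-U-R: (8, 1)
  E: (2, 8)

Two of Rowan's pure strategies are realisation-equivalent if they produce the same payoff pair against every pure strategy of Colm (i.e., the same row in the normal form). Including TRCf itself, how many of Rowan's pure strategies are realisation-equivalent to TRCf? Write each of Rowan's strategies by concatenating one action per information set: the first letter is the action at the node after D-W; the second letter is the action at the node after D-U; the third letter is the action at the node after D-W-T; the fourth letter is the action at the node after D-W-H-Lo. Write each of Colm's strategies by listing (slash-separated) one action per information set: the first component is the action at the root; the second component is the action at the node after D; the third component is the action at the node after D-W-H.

Row for TRCf (columns D/W/Lo, D/W/Hi, D/U/Lo, D/U/Hi, E/W/Lo, E/W/Hi, E/U/Lo, E/U/Hi): (1,4) (1,4) (8,1) (8,1) (2,8) (2,8) (2,8) (2,8).
Under TRCf, Rowan's choice at the node after D-W-H-Lo can never be reached regardless of what Colm does, so varying those choices leaves every outcome unchanged.
Holding the reachable choices fixed and varying the unreachable one freely already gives 2 equivalent strategies.
No other strategy reproduces this row, so those 2 are the full class: TRCf, TRCh.

2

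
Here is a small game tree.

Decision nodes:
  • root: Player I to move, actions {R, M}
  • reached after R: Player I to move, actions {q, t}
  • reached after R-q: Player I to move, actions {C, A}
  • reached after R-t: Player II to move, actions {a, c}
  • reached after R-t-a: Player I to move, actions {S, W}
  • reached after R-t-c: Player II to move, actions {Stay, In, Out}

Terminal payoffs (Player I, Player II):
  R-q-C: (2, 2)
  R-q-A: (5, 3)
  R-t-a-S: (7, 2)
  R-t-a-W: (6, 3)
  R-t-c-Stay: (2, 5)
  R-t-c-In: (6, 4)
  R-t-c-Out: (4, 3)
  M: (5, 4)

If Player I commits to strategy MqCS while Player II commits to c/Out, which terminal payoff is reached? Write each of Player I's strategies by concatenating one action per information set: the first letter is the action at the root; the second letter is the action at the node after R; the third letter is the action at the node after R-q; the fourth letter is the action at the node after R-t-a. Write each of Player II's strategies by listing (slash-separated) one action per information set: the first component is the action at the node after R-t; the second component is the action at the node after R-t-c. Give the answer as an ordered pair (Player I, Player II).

(5, 4)

Trace the play path from the root:
  Player I plays M
→ terminal payoff (5, 4).
(Player I's choice at the node after R is never reached on this path, so it doesn't affect the outcome.)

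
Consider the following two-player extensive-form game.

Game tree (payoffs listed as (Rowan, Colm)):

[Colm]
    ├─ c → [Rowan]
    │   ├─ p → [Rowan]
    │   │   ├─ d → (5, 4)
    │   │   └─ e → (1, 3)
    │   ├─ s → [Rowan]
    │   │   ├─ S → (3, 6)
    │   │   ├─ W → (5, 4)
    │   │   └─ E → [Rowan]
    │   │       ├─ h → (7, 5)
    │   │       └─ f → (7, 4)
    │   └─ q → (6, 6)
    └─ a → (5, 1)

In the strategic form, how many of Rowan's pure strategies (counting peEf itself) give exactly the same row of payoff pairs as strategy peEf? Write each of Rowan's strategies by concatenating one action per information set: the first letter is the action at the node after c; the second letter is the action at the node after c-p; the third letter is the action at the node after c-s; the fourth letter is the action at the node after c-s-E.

Row for peEf (columns c, a): (1,3) (5,1).
Under peEf, Rowan's choice at the node after c-s and at the node after c-s-E can never be reached regardless of what Colm does, so varying those choices leaves every outcome unchanged.
Holding the reachable choices fixed and varying the unreachable ones freely already gives 3 × 2 = 6 equivalent strategies.
No other strategy reproduces this row, so those 6 are the full class: peSh, peSf, peWh, peWf, peEh, peEf.

6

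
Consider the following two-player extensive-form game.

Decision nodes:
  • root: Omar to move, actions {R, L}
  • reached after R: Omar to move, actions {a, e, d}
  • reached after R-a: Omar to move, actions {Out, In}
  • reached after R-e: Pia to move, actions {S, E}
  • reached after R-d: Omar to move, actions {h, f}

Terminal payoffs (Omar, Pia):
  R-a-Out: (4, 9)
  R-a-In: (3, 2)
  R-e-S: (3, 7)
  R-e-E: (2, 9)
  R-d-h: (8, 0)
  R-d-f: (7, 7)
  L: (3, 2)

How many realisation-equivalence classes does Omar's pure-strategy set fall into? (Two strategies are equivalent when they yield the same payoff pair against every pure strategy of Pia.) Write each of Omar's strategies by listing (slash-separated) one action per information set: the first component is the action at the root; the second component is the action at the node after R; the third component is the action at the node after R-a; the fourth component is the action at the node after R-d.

5

Omar has 24 pure strategies: R/a/Out/h, R/a/Out/f, R/a/In/h, R/a/In/f, R/e/Out/h, R/e/Out/f, R/e/In/h, R/e/In/f, R/d/Out/h, R/d/Out/f, R/d/In/h, R/d/In/f, L/a/Out/h, L/a/Out/f, L/a/In/h, L/a/In/f, L/e/Out/h, L/e/Out/f, L/e/In/h, L/e/In/f, L/d/Out/h, L/d/Out/f, L/d/In/h, L/d/In/f. Columns: S, E.
{R/a/Out/h, R/a/Out/f} → row (4,9) (4,9)
{R/a/In/h, R/a/In/f, L/a/Out/h, L/a/Out/f, L/a/In/h, L/a/In/f, L/e/Out/h, L/e/Out/f, L/e/In/h, L/e/In/f, L/d/Out/h, L/d/Out/f, L/d/In/h, L/d/In/f} → row (3,2) (3,2)
{R/e/Out/h, R/e/Out/f, R/e/In/h, R/e/In/f} → row (3,7) (2,9)
{R/d/Out/h, R/d/In/h} → row (8,0) (8,0)
{R/d/Out/f, R/d/In/f} → row (7,7) (7,7)
That's 5 distinct rows out of 24 strategies.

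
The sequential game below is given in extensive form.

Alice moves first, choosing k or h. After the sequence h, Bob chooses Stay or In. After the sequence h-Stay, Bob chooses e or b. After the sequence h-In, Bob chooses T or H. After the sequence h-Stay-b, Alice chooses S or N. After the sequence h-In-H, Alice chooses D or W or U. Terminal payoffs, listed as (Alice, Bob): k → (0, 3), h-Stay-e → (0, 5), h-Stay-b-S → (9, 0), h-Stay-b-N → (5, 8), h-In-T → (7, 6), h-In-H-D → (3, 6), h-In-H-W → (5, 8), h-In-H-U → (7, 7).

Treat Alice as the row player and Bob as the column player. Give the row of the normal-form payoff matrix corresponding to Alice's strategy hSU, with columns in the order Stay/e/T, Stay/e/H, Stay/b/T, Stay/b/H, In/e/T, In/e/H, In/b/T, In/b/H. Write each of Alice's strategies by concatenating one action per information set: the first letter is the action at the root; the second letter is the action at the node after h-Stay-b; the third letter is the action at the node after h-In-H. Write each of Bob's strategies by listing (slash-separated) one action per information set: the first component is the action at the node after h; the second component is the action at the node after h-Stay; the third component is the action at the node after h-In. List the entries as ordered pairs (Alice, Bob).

vs Stay/e/T: Alice plays h → Bob plays Stay at [h] → Bob plays e at [h-Stay] → (0, 5)
vs Stay/e/H: Alice plays h → Bob plays Stay at [h] → Bob plays e at [h-Stay] → (0, 5)
vs Stay/b/T: Alice plays h → Bob plays Stay at [h] → Bob plays b at [h-Stay] → Alice plays S at [h-Stay-b] → (9, 0)
vs Stay/b/H: Alice plays h → Bob plays Stay at [h] → Bob plays b at [h-Stay] → Alice plays S at [h-Stay-b] → (9, 0)
vs In/e/T: Alice plays h → Bob plays In at [h] → Bob plays T at [h-In] → (7, 6)
vs In/e/H: Alice plays h → Bob plays In at [h] → Bob plays H at [h-In] → Alice plays U at [h-In-H] → (7, 7)
vs In/b/T: Alice plays h → Bob plays In at [h] → Bob plays T at [h-In] → (7, 6)
vs In/b/H: Alice plays h → Bob plays In at [h] → Bob plays H at [h-In] → Alice plays U at [h-In-H] → (7, 7)

(0,5) (0,5) (9,0) (9,0) (7,6) (7,7) (7,6) (7,7)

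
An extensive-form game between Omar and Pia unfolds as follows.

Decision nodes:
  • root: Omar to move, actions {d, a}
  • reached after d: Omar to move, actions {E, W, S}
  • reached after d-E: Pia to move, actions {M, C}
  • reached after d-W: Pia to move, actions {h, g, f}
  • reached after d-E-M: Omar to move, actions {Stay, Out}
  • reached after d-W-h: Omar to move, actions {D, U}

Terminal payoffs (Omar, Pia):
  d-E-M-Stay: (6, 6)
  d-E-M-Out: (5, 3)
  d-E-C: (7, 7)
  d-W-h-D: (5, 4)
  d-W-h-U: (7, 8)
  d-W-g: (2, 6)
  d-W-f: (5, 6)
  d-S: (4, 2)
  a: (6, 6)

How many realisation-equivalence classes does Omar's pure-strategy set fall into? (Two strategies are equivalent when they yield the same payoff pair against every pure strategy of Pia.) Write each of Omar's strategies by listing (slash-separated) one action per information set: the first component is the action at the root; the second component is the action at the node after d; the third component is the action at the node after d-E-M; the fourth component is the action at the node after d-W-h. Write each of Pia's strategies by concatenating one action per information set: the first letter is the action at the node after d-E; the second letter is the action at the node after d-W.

Omar has 24 pure strategies: d/E/Stay/D, d/E/Stay/U, d/E/Out/D, d/E/Out/U, d/W/Stay/D, d/W/Stay/U, d/W/Out/D, d/W/Out/U, d/S/Stay/D, d/S/Stay/U, d/S/Out/D, d/S/Out/U, a/E/Stay/D, a/E/Stay/U, a/E/Out/D, a/E/Out/U, a/W/Stay/D, a/W/Stay/U, a/W/Out/D, a/W/Out/U, a/S/Stay/D, a/S/Stay/U, a/S/Out/D, a/S/Out/U. Columns: Mh, Mg, Mf, Ch, Cg, Cf.
{d/E/Stay/D, d/E/Stay/U} → row (6,6) (6,6) (6,6) (7,7) (7,7) (7,7)
{d/E/Out/D, d/E/Out/U} → row (5,3) (5,3) (5,3) (7,7) (7,7) (7,7)
{d/W/Stay/D, d/W/Out/D} → row (5,4) (2,6) (5,6) (5,4) (2,6) (5,6)
{d/W/Stay/U, d/W/Out/U} → row (7,8) (2,6) (5,6) (7,8) (2,6) (5,6)
{d/S/Stay/D, d/S/Stay/U, d/S/Out/D, d/S/Out/U} → row (4,2) (4,2) (4,2) (4,2) (4,2) (4,2)
{a/E/Stay/D, a/E/Stay/U, a/E/Out/D, a/E/Out/U, a/W/Stay/D, a/W/Stay/U, a/W/Out/D, a/W/Out/U, a/S/Stay/D, a/S/Stay/U, a/S/Out/D, a/S/Out/U} → row (6,6) (6,6) (6,6) (6,6) (6,6) (6,6)
That's 6 distinct rows out of 24 strategies.

6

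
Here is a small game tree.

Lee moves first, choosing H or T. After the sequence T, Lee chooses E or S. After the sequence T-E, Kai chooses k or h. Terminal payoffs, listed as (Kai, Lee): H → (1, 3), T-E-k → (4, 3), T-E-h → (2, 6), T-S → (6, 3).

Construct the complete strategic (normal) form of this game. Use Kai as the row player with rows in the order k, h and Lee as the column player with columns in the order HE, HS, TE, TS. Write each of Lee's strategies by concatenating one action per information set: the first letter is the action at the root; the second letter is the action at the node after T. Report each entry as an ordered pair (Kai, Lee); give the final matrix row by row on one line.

k: (1,3) (1,3) (4,3) (6,3) | h: (1,3) (1,3) (2,6) (6,3)

Row k: HE→(1,3), HS→(1,3), TE→(4,3), TS→(6,3)
Row h: HE→(1,3), HS→(1,3), TE→(2,6), TS→(6,3)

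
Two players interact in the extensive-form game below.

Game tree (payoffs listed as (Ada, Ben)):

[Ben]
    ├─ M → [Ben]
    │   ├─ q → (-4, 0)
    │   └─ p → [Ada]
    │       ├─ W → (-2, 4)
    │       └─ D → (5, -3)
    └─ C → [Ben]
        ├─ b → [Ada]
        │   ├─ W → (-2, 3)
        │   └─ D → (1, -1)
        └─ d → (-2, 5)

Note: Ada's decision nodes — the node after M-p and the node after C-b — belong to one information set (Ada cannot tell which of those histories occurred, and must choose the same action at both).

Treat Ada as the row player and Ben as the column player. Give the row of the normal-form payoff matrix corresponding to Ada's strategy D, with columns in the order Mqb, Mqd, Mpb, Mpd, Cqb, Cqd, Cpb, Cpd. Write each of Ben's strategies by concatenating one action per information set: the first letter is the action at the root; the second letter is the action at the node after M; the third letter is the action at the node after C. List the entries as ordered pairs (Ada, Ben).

vs Mqb: Ben plays M → Ben plays q at [M] → (-4, 0)
vs Mqd: Ben plays M → Ben plays q at [M] → (-4, 0)
vs Mpb: Ben plays M → Ben plays p at [M] → Ada plays D at [M-p] → (5, -3)
vs Mpd: Ben plays M → Ben plays p at [M] → Ada plays D at [M-p] → (5, -3)
vs Cqb: Ben plays C → Ben plays b at [C] → Ada plays D at [C-b] → (1, -1)
vs Cqd: Ben plays C → Ben plays d at [C] → (-2, 5)
vs Cpb: Ben plays C → Ben plays b at [C] → Ada plays D at [C-b] → (1, -1)
vs Cpd: Ben plays C → Ben plays d at [C] → (-2, 5)

(-4,0) (-4,0) (5,-3) (5,-3) (1,-1) (-2,5) (1,-1) (-2,5)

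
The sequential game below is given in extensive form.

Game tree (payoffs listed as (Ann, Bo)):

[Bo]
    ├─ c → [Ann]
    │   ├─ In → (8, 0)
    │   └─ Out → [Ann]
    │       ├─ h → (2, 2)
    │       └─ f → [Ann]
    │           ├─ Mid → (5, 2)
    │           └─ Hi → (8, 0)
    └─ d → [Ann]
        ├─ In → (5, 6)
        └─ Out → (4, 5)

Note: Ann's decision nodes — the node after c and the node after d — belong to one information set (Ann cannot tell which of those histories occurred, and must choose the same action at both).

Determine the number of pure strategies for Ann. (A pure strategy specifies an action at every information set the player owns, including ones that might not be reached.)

8

Ann owns the information set {c, d} with actions {In, Out} — two choices.
Ann owns the node after c-Out with actions {h, f} — two choices.
Ann owns the node after c-Out-f with actions {Mid, Hi} — two choices.
A pure strategy fixes one action at each information set independently, so the count is the product 2 × 2 × 2 = 8.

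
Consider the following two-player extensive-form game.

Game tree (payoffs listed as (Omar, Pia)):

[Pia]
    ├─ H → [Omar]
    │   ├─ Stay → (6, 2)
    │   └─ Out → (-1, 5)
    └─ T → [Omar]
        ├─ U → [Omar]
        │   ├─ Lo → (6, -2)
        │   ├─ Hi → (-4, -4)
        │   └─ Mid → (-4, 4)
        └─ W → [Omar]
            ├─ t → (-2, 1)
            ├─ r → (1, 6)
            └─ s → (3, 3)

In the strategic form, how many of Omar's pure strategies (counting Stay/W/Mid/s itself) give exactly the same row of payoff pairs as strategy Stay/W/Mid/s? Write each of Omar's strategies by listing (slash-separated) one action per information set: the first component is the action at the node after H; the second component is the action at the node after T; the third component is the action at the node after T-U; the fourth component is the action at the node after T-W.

Row for Stay/W/Mid/s (columns H, T): (6,2) (3,3).
Under Stay/W/Mid/s, Omar's choice at the node after T-U can never be reached regardless of what Pia does, so varying those choices leaves every outcome unchanged.
Holding the reachable choices fixed and varying the unreachable one freely already gives 3 equivalent strategies.
No other strategy reproduces this row, so those 3 are the full class: Stay/W/Lo/s, Stay/W/Hi/s, Stay/W/Mid/s.

3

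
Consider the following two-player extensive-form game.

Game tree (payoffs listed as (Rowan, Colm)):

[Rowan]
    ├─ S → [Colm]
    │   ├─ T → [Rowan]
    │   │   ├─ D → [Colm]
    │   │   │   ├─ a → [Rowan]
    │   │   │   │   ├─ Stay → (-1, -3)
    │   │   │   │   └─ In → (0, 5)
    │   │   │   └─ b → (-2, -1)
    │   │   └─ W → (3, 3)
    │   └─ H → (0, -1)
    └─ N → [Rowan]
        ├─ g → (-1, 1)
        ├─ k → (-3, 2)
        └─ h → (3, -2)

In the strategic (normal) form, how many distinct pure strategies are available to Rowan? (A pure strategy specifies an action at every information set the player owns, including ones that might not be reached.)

Rowan owns the root with actions {S, N} — two choices.
Rowan owns the node after N with actions {g, k, h} — three choices.
Rowan owns the node after S-T with actions {D, W} — two choices.
Rowan owns the node after S-T-D-a with actions {Stay, In} — two choices.
A pure strategy fixes one action at each information set independently, so the count is the product 2 × 3 × 2 × 2 = 24.

24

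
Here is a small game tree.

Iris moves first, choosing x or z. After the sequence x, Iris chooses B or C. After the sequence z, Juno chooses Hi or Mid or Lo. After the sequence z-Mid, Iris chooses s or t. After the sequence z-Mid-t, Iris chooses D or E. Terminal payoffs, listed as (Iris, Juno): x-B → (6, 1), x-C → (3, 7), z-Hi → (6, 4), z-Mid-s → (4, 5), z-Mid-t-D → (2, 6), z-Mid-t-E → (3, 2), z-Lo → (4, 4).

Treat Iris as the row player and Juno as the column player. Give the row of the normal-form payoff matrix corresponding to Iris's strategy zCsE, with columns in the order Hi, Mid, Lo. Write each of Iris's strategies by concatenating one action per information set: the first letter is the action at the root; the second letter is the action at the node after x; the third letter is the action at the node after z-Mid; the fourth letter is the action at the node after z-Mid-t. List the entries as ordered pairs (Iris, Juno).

vs Hi: Iris plays z → Juno plays Hi at [z] → (6, 4)
vs Mid: Iris plays z → Juno plays Mid at [z] → Iris plays s at [z-Mid] → (4, 5)
vs Lo: Iris plays z → Juno plays Lo at [z] → (4, 4)

(6,4) (4,5) (4,4)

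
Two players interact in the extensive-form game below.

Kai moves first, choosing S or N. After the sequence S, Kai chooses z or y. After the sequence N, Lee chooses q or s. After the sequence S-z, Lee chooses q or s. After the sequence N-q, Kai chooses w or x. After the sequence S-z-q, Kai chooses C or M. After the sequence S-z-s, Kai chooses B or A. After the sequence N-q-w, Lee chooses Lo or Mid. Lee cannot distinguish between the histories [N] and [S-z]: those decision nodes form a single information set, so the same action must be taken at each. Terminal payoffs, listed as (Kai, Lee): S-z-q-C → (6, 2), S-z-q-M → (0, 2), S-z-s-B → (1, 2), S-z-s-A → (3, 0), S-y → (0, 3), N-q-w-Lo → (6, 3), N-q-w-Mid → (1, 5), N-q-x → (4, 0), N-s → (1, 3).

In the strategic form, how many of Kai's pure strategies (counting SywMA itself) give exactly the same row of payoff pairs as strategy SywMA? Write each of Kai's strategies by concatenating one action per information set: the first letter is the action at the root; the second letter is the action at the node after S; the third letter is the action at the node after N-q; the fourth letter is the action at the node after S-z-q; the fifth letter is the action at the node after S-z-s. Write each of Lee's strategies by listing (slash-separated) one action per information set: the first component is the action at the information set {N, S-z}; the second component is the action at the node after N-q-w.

Row for SywMA (columns q/Lo, q/Mid, s/Lo, s/Mid): (0,3) (0,3) (0,3) (0,3).
Under SywMA, Kai's choice at the node after N-q and at the node after S-z-q and at the node after S-z-s can never be reached regardless of what Lee does, so varying those choices leaves every outcome unchanged.
Holding the reachable choices fixed and varying the unreachable ones freely already gives 2 × 2 × 2 = 8 equivalent strategies.
No other strategy reproduces this row, so those 8 are the full class: SywCB, SywCA, SywMB, SywMA, SyxCB, SyxCA, SyxMB, SyxMA.

8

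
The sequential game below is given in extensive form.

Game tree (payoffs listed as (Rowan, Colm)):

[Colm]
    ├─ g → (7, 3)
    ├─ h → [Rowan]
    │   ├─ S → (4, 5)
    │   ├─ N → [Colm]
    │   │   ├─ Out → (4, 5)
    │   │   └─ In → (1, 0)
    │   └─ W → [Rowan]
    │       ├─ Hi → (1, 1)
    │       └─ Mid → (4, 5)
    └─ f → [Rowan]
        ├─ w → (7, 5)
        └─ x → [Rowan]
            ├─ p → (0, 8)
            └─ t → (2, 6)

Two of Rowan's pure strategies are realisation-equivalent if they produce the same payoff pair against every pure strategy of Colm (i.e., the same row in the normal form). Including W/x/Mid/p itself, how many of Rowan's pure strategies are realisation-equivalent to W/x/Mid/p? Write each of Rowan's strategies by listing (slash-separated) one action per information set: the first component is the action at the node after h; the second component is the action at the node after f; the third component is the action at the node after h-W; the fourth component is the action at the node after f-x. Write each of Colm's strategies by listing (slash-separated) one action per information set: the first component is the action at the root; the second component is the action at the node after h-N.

3

Row for W/x/Mid/p (columns g/Out, g/In, h/Out, h/In, f/Out, f/In): (7,3) (7,3) (4,5) (4,5) (0,8) (0,8).
Every one of Rowan's information sets is on the play path for some reply by Colm when Rowan follows W/x/Mid/p.
Even so, S/x/Hi/p, S/x/Mid/p happen to produce the same payoff in every column — so 3 strategies share this row.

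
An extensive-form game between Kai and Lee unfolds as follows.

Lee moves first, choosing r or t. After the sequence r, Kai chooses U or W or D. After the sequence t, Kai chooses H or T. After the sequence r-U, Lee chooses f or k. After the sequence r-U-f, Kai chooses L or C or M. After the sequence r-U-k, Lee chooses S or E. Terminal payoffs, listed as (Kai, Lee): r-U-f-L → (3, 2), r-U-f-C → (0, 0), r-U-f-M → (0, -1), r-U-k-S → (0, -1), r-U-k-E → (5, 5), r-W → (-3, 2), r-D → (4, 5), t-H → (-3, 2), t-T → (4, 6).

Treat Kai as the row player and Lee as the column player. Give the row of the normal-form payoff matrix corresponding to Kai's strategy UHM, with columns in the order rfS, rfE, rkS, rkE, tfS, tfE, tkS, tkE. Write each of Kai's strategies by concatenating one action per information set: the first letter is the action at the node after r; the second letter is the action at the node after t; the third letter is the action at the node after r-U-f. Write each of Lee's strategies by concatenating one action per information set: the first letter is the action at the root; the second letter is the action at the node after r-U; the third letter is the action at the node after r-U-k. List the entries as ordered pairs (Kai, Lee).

(0,-1) (0,-1) (0,-1) (5,5) (-3,2) (-3,2) (-3,2) (-3,2)

vs rfS: Lee plays r → Kai plays U at [r] → Lee plays f at [r-U] → Kai plays M at [r-U-f] → (0, -1)
vs rfE: Lee plays r → Kai plays U at [r] → Lee plays f at [r-U] → Kai plays M at [r-U-f] → (0, -1)
vs rkS: Lee plays r → Kai plays U at [r] → Lee plays k at [r-U] → Lee plays S at [r-U-k] → (0, -1)
vs rkE: Lee plays r → Kai plays U at [r] → Lee plays k at [r-U] → Lee plays E at [r-U-k] → (5, 5)
vs tfS: Lee plays t → Kai plays H at [t] → (-3, 2)
vs tfE: Lee plays t → Kai plays H at [t] → (-3, 2)
vs tkS: Lee plays t → Kai plays H at [t] → (-3, 2)
vs tkE: Lee plays t → Kai plays H at [t] → (-3, 2)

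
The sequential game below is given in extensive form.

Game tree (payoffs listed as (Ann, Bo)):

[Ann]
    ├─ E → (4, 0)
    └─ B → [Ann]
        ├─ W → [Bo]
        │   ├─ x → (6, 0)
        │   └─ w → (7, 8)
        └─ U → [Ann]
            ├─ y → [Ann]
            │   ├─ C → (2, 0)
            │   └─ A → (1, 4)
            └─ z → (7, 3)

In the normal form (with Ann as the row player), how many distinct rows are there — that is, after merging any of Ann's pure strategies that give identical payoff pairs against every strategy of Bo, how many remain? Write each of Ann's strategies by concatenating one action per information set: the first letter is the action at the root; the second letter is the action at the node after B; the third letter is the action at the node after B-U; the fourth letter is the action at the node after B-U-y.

Ann has 16 pure strategies: EWyC, EWyA, EWzC, EWzA, EUyC, EUyA, EUzC, EUzA, BWyC, BWyA, BWzC, BWzA, BUyC, BUyA, BUzC, BUzA. Columns: x, w.
{EWyC, EWyA, EWzC, EWzA, EUyC, EUyA, EUzC, EUzA} → row (4,0) (4,0)
{BWyC, BWyA, BWzC, BWzA} → row (6,0) (7,8)
{BUyC} → row (2,0) (2,0)
{BUyA} → row (1,4) (1,4)
{BUzC, BUzA} → row (7,3) (7,3)
That's 5 distinct rows out of 16 strategies.

5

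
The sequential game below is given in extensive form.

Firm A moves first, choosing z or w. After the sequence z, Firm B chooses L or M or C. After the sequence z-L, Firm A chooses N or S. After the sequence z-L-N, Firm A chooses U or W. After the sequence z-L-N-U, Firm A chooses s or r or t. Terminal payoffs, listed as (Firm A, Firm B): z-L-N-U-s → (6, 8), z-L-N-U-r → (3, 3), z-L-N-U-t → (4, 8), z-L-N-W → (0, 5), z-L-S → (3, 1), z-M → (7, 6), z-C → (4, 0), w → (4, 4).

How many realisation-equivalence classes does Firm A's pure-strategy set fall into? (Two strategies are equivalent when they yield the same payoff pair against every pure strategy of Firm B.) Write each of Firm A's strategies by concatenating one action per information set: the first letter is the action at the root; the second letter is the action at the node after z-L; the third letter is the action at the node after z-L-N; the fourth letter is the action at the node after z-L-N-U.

Firm A has 24 pure strategies: zNUs, zNUr, zNUt, zNWs, zNWr, zNWt, zSUs, zSUr, zSUt, zSWs, zSWr, zSWt, wNUs, wNUr, wNUt, wNWs, wNWr, wNWt, wSUs, wSUr, wSUt, wSWs, wSWr, wSWt. Columns: L, M, C.
{zNUs} → row (6,8) (7,6) (4,0)
{zNUr} → row (3,3) (7,6) (4,0)
{zNUt} → row (4,8) (7,6) (4,0)
{zNWs, zNWr, zNWt} → row (0,5) (7,6) (4,0)
{zSUs, zSUr, zSUt, zSWs, zSWr, zSWt} → row (3,1) (7,6) (4,0)
{wNUs, wNUr, wNUt, wNWs, wNWr, wNWt, wSUs, wSUr, wSUt, wSWs, wSWr, wSWt} → row (4,4) (4,4) (4,4)
That's 6 distinct rows out of 24 strategies.

6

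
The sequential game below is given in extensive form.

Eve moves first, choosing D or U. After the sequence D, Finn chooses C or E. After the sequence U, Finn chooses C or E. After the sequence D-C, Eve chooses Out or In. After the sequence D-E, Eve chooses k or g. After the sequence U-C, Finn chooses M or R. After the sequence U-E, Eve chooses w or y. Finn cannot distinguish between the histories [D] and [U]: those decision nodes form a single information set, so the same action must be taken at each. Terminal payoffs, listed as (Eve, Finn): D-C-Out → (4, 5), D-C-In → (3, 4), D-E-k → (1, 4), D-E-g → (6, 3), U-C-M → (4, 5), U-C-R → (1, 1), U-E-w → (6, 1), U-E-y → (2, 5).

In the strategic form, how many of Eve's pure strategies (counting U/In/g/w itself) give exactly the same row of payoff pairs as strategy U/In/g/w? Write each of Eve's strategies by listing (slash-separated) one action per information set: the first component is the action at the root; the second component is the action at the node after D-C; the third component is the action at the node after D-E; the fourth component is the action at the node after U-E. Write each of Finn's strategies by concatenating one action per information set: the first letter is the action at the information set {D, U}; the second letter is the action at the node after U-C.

4

Row for U/In/g/w (columns CM, CR, EM, ER): (4,5) (1,1) (6,1) (6,1).
Under U/In/g/w, Eve's choice at the node after D-C and at the node after D-E can never be reached regardless of what Finn does, so varying those choices leaves every outcome unchanged.
Holding the reachable choices fixed and varying the unreachable ones freely already gives 2 × 2 = 4 equivalent strategies.
No other strategy reproduces this row, so those 4 are the full class: U/Out/k/w, U/Out/g/w, U/In/k/w, U/In/g/w.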